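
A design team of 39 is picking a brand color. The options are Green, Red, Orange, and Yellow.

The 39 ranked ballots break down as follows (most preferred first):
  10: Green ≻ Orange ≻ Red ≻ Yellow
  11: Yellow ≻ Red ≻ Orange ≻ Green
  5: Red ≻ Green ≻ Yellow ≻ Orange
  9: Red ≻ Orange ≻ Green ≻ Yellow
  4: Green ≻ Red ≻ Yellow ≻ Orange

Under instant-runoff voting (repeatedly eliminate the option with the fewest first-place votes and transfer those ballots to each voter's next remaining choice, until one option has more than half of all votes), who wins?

Round 1: Green 14, Red 14, Orange 0, Yellow 11. Orange eliminated.
Round 2: Green 14, Red 14, Yellow 11. Yellow eliminated.
Round 3: Green 14, Red 25. Red has a majority (≥20).

Red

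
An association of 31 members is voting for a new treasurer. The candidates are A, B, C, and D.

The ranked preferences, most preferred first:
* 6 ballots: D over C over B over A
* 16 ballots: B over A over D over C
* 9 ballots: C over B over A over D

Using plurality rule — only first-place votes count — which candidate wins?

First-place votes: A 0, B 16, C 9, D 6.

B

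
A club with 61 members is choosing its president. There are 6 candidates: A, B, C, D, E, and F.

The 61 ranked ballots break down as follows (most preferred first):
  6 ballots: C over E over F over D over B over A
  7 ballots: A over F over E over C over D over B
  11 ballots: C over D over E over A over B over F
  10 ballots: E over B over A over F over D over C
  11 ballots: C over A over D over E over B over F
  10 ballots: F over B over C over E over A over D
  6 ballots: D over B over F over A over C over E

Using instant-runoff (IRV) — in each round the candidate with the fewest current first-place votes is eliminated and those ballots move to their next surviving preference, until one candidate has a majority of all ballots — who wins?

F

Round 1: A 7, B 0, C 28, D 6, E 10, F 10. B eliminated.
Round 2: A 7, C 28, D 6, E 10, F 10. D eliminated.
Round 3: A 7, C 28, E 10, F 16. A eliminated.
Round 4: C 28, E 10, F 23. E eliminated.
Round 5: C 28, F 33. F has a majority (≥31).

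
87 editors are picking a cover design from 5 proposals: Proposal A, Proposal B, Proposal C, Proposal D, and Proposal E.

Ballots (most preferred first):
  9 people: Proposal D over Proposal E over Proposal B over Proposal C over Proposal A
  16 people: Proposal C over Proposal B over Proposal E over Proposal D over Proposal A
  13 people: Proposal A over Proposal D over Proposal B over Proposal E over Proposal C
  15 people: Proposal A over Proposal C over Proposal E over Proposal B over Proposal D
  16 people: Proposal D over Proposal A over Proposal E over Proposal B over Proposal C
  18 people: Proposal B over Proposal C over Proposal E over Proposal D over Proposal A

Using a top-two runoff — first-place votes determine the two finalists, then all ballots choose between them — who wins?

Proposal D

Round 1 first-place votes: Proposal A 28, Proposal B 18, Proposal C 16, Proposal D 25, Proposal E 0. Proposal A and Proposal D advance.
Runoff: Proposal A is ranked above Proposal D on 28 ballots, Proposal D above Proposal A on 59.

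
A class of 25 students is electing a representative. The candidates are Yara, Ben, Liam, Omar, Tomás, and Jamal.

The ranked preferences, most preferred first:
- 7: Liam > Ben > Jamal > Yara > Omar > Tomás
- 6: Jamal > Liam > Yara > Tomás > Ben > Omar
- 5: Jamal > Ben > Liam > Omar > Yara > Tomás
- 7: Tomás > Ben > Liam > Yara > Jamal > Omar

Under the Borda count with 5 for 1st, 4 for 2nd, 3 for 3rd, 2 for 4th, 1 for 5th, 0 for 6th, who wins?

Yara: 7×2 + 6×3 + 5×1 + 7×2 = 51
Ben: 7×4 + 6×1 + 5×4 + 7×4 = 82
Liam: 7×5 + 6×4 + 5×3 + 7×3 = 95
Omar: 7×1 + 6×0 + 5×2 + 7×0 = 17
Tomás: 7×0 + 6×2 + 5×0 + 7×5 = 47
Jamal: 7×3 + 6×5 + 5×5 + 7×1 = 83

Liam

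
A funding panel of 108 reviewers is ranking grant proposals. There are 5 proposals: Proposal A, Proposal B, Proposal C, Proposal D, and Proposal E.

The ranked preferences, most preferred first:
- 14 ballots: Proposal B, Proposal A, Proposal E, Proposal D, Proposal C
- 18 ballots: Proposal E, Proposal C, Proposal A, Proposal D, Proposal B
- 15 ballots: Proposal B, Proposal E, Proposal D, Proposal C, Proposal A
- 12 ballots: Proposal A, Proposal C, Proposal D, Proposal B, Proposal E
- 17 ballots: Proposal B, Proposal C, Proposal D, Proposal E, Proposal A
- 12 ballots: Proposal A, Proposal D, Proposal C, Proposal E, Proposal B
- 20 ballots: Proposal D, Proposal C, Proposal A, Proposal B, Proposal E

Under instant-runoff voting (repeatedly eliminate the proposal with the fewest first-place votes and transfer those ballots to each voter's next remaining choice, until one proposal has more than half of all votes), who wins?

Proposal A

Round 1: Proposal A 24, Proposal B 46, Proposal C 0, Proposal D 20, Proposal E 18. Proposal C eliminated.
Round 2: Proposal A 24, Proposal B 46, Proposal D 20, Proposal E 18. Proposal E eliminated.
Round 3: Proposal A 42, Proposal B 46, Proposal D 20. Proposal D eliminated.
Round 4: Proposal A 62, Proposal B 46. Proposal A has a majority (≥55).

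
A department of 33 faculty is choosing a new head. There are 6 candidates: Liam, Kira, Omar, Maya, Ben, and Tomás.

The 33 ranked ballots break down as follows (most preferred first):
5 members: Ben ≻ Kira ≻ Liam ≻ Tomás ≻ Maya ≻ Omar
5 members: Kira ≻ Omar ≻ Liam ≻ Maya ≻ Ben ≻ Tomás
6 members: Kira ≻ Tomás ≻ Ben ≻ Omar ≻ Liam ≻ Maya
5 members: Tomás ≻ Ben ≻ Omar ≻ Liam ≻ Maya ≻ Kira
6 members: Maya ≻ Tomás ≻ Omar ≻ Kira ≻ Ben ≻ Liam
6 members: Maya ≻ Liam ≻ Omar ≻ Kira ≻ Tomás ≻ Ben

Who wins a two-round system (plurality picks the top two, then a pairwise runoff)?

Maya

Round 1 first-place votes: Liam 0, Kira 11, Omar 0, Maya 12, Ben 5, Tomás 5. Maya and Kira advance.
Runoff: Maya is ranked above Kira on 17 ballots, Kira above Maya on 16.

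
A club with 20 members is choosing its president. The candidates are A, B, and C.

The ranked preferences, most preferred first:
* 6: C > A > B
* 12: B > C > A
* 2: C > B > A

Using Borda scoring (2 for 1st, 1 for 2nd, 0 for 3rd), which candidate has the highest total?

C

A: 6×1 + 12×0 + 2×0 = 6
B: 6×0 + 12×2 + 2×1 = 26
C: 6×2 + 12×1 + 2×2 = 28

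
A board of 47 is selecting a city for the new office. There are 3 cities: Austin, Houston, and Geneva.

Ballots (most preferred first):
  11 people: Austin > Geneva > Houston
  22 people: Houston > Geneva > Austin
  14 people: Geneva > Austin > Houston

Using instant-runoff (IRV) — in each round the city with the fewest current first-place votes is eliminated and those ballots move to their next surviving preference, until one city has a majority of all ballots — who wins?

Geneva

Round 1: Austin 11, Houston 22, Geneva 14. Austin eliminated.
Round 2: Houston 22, Geneva 25. Geneva has a majority (≥24).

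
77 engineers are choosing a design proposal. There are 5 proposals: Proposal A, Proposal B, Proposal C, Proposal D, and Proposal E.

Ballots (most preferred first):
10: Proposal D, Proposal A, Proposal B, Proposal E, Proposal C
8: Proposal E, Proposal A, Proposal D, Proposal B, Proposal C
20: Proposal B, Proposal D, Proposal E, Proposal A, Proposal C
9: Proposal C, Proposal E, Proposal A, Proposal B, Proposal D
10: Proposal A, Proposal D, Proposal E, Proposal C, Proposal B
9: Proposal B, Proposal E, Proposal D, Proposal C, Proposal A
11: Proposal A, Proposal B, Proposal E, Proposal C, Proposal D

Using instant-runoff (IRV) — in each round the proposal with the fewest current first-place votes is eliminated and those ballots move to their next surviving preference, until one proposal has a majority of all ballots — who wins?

Proposal A

Round 1: Proposal A 21, Proposal B 29, Proposal C 9, Proposal D 10, Proposal E 8. Proposal E eliminated.
Round 2: Proposal A 29, Proposal B 29, Proposal C 9, Proposal D 10. Proposal C eliminated.
Round 3: Proposal A 38, Proposal B 29, Proposal D 10. Proposal D eliminated.
Round 4: Proposal A 48, Proposal B 29. Proposal A has a majority (≥39).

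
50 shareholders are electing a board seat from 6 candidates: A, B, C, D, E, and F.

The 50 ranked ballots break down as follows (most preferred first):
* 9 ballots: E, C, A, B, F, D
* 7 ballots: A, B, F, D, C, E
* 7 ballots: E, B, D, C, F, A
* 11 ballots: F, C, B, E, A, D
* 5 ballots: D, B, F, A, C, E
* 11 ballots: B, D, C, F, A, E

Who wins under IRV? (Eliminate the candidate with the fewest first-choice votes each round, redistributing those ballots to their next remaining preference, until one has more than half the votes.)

B

Round 1: A 7, B 11, C 0, D 5, E 16, F 11. C eliminated.
Round 2: A 7, B 11, D 5, E 16, F 11. D eliminated.
Round 3: A 7, B 16, E 16, F 11. A eliminated.
Round 4: B 23, E 16, F 11. F eliminated.
Round 5: B 34, E 16. B has a majority (≥26).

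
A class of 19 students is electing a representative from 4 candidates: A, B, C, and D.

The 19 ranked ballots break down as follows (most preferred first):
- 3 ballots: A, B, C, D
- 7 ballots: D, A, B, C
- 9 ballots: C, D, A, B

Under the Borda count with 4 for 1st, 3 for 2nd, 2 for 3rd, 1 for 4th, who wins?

D

A: 3×4 + 7×3 + 9×2 = 51
B: 3×3 + 7×2 + 9×1 = 32
C: 3×2 + 7×1 + 9×4 = 49
D: 3×1 + 7×4 + 9×3 = 58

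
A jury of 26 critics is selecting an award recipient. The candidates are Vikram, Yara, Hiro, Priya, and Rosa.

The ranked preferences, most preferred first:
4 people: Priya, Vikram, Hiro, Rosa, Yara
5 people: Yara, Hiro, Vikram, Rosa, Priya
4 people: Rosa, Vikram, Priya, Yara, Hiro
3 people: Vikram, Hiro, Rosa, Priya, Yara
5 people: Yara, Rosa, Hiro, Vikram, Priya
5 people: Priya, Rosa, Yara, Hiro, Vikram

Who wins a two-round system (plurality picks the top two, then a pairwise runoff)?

Round 1 first-place votes: Vikram 3, Yara 10, Hiro 0, Priya 9, Rosa 4. Yara and Priya advance.
Runoff: Yara is ranked above Priya on 10 ballots, Priya above Yara on 16.

Priya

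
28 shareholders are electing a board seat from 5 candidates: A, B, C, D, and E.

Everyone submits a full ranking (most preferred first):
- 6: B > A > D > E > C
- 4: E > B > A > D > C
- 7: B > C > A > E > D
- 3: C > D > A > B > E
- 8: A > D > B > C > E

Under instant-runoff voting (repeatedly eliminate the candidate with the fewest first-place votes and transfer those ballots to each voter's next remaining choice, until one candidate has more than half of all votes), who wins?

Round 1: A 8, B 13, C 3, D 0, E 4. D eliminated.
Round 2: A 8, B 13, C 3, E 4. C eliminated.
Round 3: A 11, B 13, E 4. E eliminated.
Round 4: A 11, B 17. B has a majority (≥15).

B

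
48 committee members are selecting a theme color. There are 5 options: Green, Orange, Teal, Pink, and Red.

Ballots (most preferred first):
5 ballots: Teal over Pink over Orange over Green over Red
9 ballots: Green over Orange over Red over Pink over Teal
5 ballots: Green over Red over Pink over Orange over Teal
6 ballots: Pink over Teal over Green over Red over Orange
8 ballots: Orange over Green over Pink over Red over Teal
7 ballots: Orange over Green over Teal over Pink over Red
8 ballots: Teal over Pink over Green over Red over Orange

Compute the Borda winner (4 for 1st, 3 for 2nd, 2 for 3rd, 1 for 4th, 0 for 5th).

Green

Green: 5×1 + 9×4 + 5×4 + 6×2 + 8×3 + 7×3 + 8×2 = 134
Orange: 5×2 + 9×3 + 5×1 + 6×0 + 8×4 + 7×4 + 8×0 = 102
Teal: 5×4 + 9×0 + 5×0 + 6×3 + 8×0 + 7×2 + 8×4 = 84
Pink: 5×3 + 9×1 + 5×2 + 6×4 + 8×2 + 7×1 + 8×3 = 105
Red: 5×0 + 9×2 + 5×3 + 6×1 + 8×1 + 7×0 + 8×1 = 55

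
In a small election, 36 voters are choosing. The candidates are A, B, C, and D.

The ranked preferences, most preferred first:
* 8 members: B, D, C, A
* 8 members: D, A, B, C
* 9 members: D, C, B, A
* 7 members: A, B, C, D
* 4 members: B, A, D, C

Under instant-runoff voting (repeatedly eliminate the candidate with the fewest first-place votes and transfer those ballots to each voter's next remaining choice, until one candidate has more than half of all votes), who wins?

Round 1: A 7, B 12, C 0, D 17. C eliminated.
Round 2: A 7, B 12, D 17. A eliminated.
Round 3: B 19, D 17. B has a majority (≥19).

B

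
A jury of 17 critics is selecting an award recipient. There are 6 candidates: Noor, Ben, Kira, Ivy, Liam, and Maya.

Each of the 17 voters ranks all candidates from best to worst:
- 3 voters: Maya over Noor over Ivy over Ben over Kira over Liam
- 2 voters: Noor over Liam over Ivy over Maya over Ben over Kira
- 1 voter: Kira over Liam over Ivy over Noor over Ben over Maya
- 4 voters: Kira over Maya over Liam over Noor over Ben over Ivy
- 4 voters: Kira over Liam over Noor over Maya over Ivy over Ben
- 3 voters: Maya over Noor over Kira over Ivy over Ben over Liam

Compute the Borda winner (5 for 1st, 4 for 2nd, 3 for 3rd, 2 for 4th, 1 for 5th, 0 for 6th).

Maya

Noor: 3×4 + 2×5 + 1×2 + 4×2 + 4×3 + 3×4 = 56
Ben: 3×2 + 2×1 + 1×1 + 4×1 + 4×0 + 3×1 = 16
Kira: 3×1 + 2×0 + 1×5 + 4×5 + 4×5 + 3×3 = 57
Ivy: 3×3 + 2×3 + 1×3 + 4×0 + 4×1 + 3×2 = 28
Liam: 3×0 + 2×4 + 1×4 + 4×3 + 4×4 + 3×0 = 40
Maya: 3×5 + 2×2 + 1×0 + 4×4 + 4×2 + 3×5 = 58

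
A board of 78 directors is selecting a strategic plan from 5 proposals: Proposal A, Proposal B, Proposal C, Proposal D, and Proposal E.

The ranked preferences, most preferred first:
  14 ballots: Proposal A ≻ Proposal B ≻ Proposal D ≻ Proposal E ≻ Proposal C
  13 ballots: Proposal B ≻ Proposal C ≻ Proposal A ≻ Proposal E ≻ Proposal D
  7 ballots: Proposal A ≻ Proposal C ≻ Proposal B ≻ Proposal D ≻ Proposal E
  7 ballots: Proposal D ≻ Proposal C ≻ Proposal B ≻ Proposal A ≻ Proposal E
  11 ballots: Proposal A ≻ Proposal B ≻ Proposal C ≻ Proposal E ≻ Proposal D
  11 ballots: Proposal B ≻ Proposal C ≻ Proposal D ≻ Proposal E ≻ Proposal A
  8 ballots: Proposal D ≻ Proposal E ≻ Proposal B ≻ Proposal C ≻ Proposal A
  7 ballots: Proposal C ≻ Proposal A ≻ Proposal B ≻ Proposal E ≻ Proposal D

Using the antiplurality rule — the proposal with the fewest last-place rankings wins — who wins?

Last-place votes: Proposal A 19, Proposal B 0, Proposal C 14, Proposal D 31, Proposal E 14.

Proposal B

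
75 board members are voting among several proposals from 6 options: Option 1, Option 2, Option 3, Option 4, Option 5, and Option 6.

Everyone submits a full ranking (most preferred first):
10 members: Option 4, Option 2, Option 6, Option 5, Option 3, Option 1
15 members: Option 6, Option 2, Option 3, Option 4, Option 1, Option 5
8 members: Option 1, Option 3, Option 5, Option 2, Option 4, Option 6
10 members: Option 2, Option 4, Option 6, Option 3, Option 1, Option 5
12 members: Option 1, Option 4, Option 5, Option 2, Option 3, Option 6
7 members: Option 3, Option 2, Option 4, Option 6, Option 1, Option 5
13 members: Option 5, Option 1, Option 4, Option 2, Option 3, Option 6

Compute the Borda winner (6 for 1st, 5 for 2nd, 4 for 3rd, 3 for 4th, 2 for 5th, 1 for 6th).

Option 2

Option 1: 10×1 + 15×2 + 8×6 + 10×2 + 12×6 + 7×2 + 13×5 = 259
Option 2: 10×5 + 15×5 + 8×3 + 10×6 + 12×3 + 7×5 + 13×3 = 319
Option 3: 10×2 + 15×4 + 8×5 + 10×3 + 12×2 + 7×6 + 13×2 = 242
Option 4: 10×6 + 15×3 + 8×2 + 10×5 + 12×5 + 7×4 + 13×4 = 311
Option 5: 10×3 + 15×1 + 8×4 + 10×1 + 12×4 + 7×1 + 13×6 = 220
Option 6: 10×4 + 15×6 + 8×1 + 10×4 + 12×1 + 7×3 + 13×1 = 224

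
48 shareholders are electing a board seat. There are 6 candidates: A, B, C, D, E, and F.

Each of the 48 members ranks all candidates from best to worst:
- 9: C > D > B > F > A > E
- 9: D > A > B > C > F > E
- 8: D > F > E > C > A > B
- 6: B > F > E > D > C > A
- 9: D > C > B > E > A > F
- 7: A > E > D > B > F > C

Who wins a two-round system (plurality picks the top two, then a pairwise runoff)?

Round 1 first-place votes: A 7, B 6, C 9, D 26, E 0, F 0. D and C advance.
Runoff: D is ranked above C on 39 ballots, C above D on 9.

D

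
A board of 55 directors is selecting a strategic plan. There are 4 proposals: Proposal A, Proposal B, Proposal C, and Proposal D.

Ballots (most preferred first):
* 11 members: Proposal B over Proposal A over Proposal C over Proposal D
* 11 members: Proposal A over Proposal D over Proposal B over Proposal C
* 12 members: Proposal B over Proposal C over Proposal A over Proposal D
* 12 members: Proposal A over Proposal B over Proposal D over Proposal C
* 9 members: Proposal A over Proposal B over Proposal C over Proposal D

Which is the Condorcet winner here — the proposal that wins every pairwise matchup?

Proposal A vs Proposal B: 32–23
Proposal A vs Proposal C: 43–12
Proposal A vs Proposal D: 55–0
Proposal A beats every other proposal.

Proposal A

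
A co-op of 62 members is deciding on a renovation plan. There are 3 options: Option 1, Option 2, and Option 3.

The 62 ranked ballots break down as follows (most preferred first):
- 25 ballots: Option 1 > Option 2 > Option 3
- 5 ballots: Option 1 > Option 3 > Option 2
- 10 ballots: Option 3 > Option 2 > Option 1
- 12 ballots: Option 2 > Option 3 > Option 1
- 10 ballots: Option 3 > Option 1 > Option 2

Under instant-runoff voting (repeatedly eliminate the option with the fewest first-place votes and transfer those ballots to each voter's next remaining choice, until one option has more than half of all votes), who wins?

Round 1: Option 1 30, Option 2 12, Option 3 20. Option 2 eliminated.
Round 2: Option 1 30, Option 3 32. Option 3 has a majority (≥32).

Option 3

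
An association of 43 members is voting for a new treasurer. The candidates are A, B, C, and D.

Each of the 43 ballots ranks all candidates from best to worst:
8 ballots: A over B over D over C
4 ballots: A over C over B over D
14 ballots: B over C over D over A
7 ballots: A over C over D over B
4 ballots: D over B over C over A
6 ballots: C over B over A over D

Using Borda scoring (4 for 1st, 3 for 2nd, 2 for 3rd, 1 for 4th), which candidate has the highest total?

A: 8×4 + 4×4 + 14×1 + 7×4 + 4×1 + 6×2 = 106
B: 8×3 + 4×2 + 14×4 + 7×1 + 4×3 + 6×3 = 125
C: 8×1 + 4×3 + 14×3 + 7×3 + 4×2 + 6×4 = 115
D: 8×2 + 4×1 + 14×2 + 7×2 + 4×4 + 6×1 = 84

B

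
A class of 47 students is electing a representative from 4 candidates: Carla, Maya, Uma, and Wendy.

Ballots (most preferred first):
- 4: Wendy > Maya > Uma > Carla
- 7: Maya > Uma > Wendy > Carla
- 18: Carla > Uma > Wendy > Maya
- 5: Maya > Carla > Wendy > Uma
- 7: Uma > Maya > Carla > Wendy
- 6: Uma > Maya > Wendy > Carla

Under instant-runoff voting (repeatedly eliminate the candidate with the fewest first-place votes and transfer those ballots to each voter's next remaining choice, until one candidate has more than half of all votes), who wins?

Maya

Round 1: Carla 18, Maya 12, Uma 13, Wendy 4. Wendy eliminated.
Round 2: Carla 18, Maya 16, Uma 13. Uma eliminated.
Round 3: Carla 18, Maya 29. Maya has a majority (≥24).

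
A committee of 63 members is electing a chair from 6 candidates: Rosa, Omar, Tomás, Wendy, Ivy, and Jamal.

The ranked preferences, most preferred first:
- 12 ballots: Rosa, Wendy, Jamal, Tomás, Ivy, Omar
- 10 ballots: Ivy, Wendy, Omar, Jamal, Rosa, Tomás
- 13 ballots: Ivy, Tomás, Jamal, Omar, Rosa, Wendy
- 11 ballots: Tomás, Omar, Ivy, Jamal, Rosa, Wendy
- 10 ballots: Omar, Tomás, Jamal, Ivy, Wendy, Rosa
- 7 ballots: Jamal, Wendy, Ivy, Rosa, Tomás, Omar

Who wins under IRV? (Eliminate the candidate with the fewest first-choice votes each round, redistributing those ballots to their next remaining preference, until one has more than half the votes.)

Tomás

Round 1: Rosa 12, Omar 10, Tomás 11, Wendy 0, Ivy 23, Jamal 7. Wendy eliminated.
Round 2: Rosa 12, Omar 10, Tomás 11, Ivy 23, Jamal 7. Jamal eliminated.
Round 3: Rosa 12, Omar 10, Tomás 11, Ivy 30. Omar eliminated.
Round 4: Rosa 12, Tomás 21, Ivy 30. Rosa eliminated.
Round 5: Tomás 33, Ivy 30. Tomás has a majority (≥32).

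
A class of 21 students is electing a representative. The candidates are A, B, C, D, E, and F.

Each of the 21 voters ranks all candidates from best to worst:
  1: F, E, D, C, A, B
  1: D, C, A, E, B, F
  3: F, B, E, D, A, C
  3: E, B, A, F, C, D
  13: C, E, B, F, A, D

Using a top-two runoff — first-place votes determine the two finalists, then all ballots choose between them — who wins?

Round 1 first-place votes: A 0, B 0, C 13, D 1, E 3, F 4. C and F advance.
Runoff: C is ranked above F on 14 ballots, F above C on 7.

C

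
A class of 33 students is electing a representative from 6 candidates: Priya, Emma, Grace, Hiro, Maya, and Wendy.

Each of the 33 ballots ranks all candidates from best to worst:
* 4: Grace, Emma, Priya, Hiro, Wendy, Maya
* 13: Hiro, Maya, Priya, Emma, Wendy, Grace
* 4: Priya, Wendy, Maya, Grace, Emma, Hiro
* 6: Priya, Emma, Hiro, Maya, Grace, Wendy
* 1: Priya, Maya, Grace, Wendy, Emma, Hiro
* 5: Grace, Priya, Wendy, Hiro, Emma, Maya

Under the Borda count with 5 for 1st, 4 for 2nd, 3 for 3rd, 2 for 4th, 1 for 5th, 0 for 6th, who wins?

Priya

Priya: 4×3 + 13×3 + 4×5 + 6×5 + 1×5 + 5×4 = 126
Emma: 4×4 + 13×2 + 4×1 + 6×4 + 1×1 + 5×1 = 76
Grace: 4×5 + 13×0 + 4×2 + 6×1 + 1×3 + 5×5 = 62
Hiro: 4×2 + 13×5 + 4×0 + 6×3 + 1×0 + 5×2 = 101
Maya: 4×0 + 13×4 + 4×3 + 6×2 + 1×4 + 5×0 = 80
Wendy: 4×1 + 13×1 + 4×4 + 6×0 + 1×2 + 5×3 = 50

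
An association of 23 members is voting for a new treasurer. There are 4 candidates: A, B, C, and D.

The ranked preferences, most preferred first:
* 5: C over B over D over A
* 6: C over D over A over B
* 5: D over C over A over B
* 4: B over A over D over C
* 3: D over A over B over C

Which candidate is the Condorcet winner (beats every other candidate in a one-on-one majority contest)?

D

D vs A: 19–4
D vs B: 14–9
D vs C: 12–11
D beats every other candidate.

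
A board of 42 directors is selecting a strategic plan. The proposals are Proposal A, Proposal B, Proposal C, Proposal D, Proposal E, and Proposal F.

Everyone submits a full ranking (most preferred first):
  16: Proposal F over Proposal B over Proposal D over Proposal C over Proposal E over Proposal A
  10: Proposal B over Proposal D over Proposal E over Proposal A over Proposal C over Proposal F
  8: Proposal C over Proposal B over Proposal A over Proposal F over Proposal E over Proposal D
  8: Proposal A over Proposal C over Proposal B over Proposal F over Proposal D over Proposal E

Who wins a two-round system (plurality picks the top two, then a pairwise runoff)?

Proposal B

Round 1 first-place votes: Proposal A 8, Proposal B 10, Proposal C 8, Proposal D 0, Proposal E 0, Proposal F 16. Proposal F and Proposal B advance.
Runoff: Proposal F is ranked above Proposal B on 16 ballots, Proposal B above Proposal F on 26.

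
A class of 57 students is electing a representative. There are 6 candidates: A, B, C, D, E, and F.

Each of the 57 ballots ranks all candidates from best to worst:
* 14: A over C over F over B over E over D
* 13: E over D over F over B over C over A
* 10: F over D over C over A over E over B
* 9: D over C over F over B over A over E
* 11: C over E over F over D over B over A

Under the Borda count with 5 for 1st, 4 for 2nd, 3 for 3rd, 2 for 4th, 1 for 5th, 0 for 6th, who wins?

F

A: 14×5 + 13×0 + 10×2 + 9×1 + 11×0 = 99
B: 14×2 + 13×2 + 10×0 + 9×2 + 11×1 = 83
C: 14×4 + 13×1 + 10×3 + 9×4 + 11×5 = 190
D: 14×0 + 13×4 + 10×4 + 9×5 + 11×2 = 159
E: 14×1 + 13×5 + 10×1 + 9×0 + 11×4 = 133
F: 14×3 + 13×3 + 10×5 + 9×3 + 11×3 = 191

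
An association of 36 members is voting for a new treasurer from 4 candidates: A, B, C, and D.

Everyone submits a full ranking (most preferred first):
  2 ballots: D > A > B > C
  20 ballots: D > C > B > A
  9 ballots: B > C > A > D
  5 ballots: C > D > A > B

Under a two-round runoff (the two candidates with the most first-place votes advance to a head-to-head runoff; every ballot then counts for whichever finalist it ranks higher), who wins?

D

Round 1 first-place votes: A 0, B 9, C 5, D 22. D and B advance.
Runoff: D is ranked above B on 27 ballots, B above D on 9.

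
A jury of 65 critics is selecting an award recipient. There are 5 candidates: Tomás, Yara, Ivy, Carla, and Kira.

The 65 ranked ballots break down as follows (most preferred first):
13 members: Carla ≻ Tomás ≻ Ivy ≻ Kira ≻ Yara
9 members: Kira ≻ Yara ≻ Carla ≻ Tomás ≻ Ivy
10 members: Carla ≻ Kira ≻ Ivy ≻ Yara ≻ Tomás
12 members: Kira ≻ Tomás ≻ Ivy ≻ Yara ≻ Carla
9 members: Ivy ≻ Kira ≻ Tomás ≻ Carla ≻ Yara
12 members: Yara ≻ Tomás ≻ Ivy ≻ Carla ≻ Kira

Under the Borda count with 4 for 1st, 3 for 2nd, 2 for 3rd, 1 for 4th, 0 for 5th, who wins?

Tomás: 13×3 + 9×1 + 10×0 + 12×3 + 9×2 + 12×3 = 138
Yara: 13×0 + 9×3 + 10×1 + 12×1 + 9×0 + 12×4 = 97
Ivy: 13×2 + 9×0 + 10×2 + 12×2 + 9×4 + 12×2 = 130
Carla: 13×4 + 9×2 + 10×4 + 12×0 + 9×1 + 12×1 = 131
Kira: 13×1 + 9×4 + 10×3 + 12×4 + 9×3 + 12×0 = 154

Kira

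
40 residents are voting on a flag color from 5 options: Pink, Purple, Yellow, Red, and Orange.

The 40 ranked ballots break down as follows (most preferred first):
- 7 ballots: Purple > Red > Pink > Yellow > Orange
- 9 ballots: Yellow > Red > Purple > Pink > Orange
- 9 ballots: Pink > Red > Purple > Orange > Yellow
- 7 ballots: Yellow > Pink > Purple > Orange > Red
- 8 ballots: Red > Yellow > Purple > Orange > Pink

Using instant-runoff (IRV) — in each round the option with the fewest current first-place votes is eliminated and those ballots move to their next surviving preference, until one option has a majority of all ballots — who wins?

Red

Round 1: Pink 9, Purple 7, Yellow 16, Red 8, Orange 0. Orange eliminated.
Round 2: Pink 9, Purple 7, Yellow 16, Red 8. Purple eliminated.
Round 3: Pink 9, Yellow 16, Red 15. Pink eliminated.
Round 4: Yellow 16, Red 24. Red has a majority (≥21).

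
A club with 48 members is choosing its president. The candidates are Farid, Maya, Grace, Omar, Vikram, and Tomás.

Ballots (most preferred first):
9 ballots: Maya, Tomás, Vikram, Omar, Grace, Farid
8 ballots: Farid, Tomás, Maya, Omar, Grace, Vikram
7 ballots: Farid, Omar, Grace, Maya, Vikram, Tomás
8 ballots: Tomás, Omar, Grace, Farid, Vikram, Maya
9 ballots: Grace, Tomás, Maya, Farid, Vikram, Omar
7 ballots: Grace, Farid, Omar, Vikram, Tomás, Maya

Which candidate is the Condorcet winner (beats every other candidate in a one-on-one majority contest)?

Tomás

Tomás vs Farid: 26–22
Tomás vs Maya: 32–16
Tomás vs Grace: 25–23
Tomás vs Omar: 34–14
Tomás vs Vikram: 34–14
Tomás beats every other candidate.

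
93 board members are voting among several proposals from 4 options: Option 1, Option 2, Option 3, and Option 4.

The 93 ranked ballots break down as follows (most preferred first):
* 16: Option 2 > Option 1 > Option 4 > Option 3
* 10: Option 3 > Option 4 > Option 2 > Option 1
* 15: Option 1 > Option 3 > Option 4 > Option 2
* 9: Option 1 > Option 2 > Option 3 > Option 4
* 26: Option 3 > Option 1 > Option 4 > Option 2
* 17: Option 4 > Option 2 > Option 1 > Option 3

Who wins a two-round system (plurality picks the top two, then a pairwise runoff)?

Round 1 first-place votes: Option 1 24, Option 2 16, Option 3 36, Option 4 17. Option 3 and Option 1 advance.
Runoff: Option 3 is ranked above Option 1 on 36 ballots, Option 1 above Option 3 on 57.

Option 1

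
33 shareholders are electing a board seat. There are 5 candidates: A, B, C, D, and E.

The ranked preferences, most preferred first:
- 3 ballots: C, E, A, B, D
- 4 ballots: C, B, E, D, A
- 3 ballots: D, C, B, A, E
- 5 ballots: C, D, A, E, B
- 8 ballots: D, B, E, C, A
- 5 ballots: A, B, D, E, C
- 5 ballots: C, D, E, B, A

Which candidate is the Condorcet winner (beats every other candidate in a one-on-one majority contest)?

C

C vs A: 28–5
C vs B: 20–13
C vs D: 17–16
C vs E: 20–13
C beats every other candidate.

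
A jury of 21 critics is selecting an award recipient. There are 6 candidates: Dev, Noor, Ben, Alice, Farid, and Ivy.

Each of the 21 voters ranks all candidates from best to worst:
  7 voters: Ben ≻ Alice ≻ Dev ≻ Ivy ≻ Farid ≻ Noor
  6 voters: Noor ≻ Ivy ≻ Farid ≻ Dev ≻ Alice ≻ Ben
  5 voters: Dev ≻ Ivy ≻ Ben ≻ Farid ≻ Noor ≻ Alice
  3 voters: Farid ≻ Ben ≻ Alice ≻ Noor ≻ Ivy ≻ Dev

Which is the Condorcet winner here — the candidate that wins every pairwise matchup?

Dev vs Noor: 12–9
Dev vs Ben: 11–10
Dev vs Alice: 11–10
Dev vs Farid: 12–9
Dev vs Ivy: 12–9
Dev beats every other candidate.

Dev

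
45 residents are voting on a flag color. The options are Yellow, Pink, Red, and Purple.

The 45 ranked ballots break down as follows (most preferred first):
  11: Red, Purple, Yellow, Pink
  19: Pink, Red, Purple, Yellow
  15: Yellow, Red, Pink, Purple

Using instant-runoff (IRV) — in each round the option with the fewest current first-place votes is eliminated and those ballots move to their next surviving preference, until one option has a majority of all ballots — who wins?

Yellow

Round 1: Yellow 15, Pink 19, Red 11, Purple 0. Purple eliminated.
Round 2: Yellow 15, Pink 19, Red 11. Red eliminated.
Round 3: Yellow 26, Pink 19. Yellow has a majority (≥23).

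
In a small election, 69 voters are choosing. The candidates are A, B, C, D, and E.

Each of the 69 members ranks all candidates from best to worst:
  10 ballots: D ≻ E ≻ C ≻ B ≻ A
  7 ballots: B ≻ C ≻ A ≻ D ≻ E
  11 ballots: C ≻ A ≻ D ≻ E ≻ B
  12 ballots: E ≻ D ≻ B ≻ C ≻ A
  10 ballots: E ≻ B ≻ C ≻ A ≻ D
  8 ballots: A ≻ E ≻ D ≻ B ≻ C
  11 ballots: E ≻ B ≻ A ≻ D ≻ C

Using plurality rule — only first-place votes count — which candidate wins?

E

First-place votes: A 8, B 7, C 11, D 10, E 33.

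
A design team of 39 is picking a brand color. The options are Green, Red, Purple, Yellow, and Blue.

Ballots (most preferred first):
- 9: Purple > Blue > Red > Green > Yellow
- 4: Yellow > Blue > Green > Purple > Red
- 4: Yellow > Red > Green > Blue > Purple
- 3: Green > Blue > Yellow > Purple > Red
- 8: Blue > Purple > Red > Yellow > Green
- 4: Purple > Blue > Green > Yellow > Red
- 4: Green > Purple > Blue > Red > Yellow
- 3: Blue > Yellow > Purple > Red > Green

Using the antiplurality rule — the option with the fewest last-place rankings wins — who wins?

Blue

Last-place votes: Green 11, Red 11, Purple 4, Yellow 13, Blue 0.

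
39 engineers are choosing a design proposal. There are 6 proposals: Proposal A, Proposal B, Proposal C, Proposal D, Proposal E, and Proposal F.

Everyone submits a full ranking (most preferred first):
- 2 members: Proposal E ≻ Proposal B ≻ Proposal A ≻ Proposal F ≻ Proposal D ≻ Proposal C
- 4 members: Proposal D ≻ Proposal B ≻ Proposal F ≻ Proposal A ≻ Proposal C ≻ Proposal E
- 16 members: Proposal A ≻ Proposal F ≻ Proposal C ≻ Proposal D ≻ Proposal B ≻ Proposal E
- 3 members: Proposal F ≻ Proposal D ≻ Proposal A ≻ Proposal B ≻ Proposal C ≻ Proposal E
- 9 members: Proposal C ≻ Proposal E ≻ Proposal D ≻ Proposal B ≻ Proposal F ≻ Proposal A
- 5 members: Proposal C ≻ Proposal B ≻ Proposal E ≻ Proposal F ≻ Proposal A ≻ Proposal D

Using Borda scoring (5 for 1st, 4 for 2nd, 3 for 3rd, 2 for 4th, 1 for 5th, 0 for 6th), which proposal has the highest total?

Proposal A: 2×3 + 4×2 + 16×5 + 3×3 + 9×0 + 5×1 = 108
Proposal B: 2×4 + 4×4 + 16×1 + 3×2 + 9×2 + 5×4 = 84
Proposal C: 2×0 + 4×1 + 16×3 + 3×1 + 9×5 + 5×5 = 125
Proposal D: 2×1 + 4×5 + 16×2 + 3×4 + 9×3 + 5×0 = 93
Proposal E: 2×5 + 4×0 + 16×0 + 3×0 + 9×4 + 5×3 = 61
Proposal F: 2×2 + 4×3 + 16×4 + 3×5 + 9×1 + 5×2 = 114

Proposal C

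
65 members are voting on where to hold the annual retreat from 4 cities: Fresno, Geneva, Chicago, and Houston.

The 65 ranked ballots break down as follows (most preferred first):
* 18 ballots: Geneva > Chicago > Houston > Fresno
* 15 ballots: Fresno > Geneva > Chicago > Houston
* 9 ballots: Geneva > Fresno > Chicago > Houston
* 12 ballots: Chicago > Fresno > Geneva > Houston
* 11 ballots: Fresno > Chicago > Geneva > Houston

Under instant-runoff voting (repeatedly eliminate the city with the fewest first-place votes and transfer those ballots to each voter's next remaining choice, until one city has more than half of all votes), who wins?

Round 1: Fresno 26, Geneva 27, Chicago 12, Houston 0. Houston eliminated.
Round 2: Fresno 26, Geneva 27, Chicago 12. Chicago eliminated.
Round 3: Fresno 38, Geneva 27. Fresno has a majority (≥33).

Fresno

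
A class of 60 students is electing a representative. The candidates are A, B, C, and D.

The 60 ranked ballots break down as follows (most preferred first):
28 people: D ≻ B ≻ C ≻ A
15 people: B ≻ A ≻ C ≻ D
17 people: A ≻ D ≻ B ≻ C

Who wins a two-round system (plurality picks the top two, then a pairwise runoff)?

Round 1 first-place votes: A 17, B 15, C 0, D 28. D and A advance.
Runoff: D is ranked above A on 28 ballots, A above D on 32.

A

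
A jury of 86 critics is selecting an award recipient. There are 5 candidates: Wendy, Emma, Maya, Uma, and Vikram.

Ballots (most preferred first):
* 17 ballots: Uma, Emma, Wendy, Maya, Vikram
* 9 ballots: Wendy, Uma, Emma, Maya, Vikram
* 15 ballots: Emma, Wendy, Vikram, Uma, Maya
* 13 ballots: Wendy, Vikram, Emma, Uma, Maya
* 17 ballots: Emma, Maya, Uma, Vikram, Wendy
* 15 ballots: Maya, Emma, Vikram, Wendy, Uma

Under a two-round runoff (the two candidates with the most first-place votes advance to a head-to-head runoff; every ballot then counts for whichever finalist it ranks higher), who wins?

Round 1 first-place votes: Wendy 22, Emma 32, Maya 15, Uma 17, Vikram 0. Emma and Wendy advance.
Runoff: Emma is ranked above Wendy on 64 ballots, Wendy above Emma on 22.

Emma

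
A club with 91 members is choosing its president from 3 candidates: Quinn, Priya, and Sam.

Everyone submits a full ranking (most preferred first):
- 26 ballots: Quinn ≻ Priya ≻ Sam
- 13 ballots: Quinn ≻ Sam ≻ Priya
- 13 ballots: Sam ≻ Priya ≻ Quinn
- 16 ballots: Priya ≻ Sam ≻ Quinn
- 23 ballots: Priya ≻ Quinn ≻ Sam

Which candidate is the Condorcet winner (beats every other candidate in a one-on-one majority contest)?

Priya

Priya vs Quinn: 52–39
Priya vs Sam: 65–26
Priya beats every other candidate.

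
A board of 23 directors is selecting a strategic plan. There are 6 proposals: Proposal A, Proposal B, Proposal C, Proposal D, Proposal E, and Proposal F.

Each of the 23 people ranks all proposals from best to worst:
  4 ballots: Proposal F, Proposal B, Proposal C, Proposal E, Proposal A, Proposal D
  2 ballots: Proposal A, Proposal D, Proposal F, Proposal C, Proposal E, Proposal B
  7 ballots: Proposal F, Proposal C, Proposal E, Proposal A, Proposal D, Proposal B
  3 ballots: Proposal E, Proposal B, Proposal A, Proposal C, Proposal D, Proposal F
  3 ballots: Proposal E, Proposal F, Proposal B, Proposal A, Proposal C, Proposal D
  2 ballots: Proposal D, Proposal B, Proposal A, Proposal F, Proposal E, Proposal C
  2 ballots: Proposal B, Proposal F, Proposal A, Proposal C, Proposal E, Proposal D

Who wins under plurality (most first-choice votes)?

Proposal F

First-place votes: Proposal A 2, Proposal B 2, Proposal C 0, Proposal D 2, Proposal E 6, Proposal F 11.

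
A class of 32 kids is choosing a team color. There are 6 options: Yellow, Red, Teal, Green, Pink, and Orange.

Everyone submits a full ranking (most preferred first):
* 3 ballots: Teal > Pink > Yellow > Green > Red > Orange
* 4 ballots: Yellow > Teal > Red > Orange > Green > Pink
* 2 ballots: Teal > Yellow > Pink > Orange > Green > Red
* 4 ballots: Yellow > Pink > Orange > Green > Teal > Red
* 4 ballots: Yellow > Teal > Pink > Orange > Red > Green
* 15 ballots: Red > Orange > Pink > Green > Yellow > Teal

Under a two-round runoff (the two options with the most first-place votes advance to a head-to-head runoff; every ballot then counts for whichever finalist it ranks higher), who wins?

Yellow

Round 1 first-place votes: Yellow 12, Red 15, Teal 5, Green 0, Pink 0, Orange 0. Red and Yellow advance.
Runoff: Red is ranked above Yellow on 15 ballots, Yellow above Red on 17.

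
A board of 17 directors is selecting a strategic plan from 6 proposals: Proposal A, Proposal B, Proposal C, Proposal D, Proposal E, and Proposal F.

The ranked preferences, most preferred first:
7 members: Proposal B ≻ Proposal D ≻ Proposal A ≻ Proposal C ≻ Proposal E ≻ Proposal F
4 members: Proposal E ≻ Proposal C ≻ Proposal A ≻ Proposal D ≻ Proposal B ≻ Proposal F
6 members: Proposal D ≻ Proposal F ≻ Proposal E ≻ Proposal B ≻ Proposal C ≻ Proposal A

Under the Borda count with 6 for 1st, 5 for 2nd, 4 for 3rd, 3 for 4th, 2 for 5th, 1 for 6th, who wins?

Proposal A: 7×4 + 4×4 + 6×1 = 50
Proposal B: 7×6 + 4×2 + 6×3 = 68
Proposal C: 7×3 + 4×5 + 6×2 = 53
Proposal D: 7×5 + 4×3 + 6×6 = 83
Proposal E: 7×2 + 4×6 + 6×4 = 62
Proposal F: 7×1 + 4×1 + 6×5 = 41

Proposal D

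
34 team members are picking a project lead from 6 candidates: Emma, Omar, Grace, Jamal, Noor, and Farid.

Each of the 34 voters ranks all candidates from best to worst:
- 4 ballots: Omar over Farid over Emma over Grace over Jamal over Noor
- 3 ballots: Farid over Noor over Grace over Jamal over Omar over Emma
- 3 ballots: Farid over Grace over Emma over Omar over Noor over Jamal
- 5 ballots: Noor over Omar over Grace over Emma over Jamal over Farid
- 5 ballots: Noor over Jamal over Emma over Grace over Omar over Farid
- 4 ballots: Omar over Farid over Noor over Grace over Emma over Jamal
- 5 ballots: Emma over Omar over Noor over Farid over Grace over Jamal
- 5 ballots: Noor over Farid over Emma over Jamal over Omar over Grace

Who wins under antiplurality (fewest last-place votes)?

Omar

Last-place votes: Emma 3, Omar 0, Grace 5, Jamal 12, Noor 4, Farid 10.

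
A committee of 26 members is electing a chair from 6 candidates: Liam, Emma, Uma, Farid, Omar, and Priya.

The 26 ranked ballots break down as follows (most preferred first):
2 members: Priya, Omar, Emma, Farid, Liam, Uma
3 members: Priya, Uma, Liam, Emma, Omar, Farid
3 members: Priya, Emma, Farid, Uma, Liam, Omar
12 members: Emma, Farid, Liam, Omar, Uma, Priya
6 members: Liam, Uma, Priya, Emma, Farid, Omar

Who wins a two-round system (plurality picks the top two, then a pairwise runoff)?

Priya

Round 1 first-place votes: Liam 6, Emma 12, Uma 0, Farid 0, Omar 0, Priya 8. Emma and Priya advance.
Runoff: Emma is ranked above Priya on 12 ballots, Priya above Emma on 14.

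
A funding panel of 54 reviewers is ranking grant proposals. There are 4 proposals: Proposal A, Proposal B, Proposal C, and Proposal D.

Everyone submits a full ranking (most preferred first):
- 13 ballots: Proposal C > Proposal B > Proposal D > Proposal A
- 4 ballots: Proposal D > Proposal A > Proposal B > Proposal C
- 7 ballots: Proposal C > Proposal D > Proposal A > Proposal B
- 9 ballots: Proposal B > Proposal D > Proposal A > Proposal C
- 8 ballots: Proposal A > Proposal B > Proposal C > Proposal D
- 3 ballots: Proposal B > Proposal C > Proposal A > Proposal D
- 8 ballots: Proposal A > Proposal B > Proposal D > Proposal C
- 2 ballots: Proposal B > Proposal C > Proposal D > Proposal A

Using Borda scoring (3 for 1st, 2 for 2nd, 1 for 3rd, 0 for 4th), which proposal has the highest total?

Proposal B

Proposal A: 13×0 + 4×2 + 7×1 + 9×1 + 8×3 + 3×1 + 8×3 + 2×0 = 75
Proposal B: 13×2 + 4×1 + 7×0 + 9×3 + 8×2 + 3×3 + 8×2 + 2×3 = 104
Proposal C: 13×3 + 4×0 + 7×3 + 9×0 + 8×1 + 3×2 + 8×0 + 2×2 = 78
Proposal D: 13×1 + 4×3 + 7×2 + 9×2 + 8×0 + 3×0 + 8×1 + 2×1 = 67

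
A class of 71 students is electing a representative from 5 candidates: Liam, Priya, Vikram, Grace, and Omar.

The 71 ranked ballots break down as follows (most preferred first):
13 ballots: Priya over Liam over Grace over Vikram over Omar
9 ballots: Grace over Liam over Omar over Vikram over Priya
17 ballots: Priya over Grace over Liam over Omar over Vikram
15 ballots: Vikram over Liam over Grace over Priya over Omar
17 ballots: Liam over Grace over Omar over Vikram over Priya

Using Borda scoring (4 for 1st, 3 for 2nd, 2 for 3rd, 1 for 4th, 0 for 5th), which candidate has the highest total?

Liam

Liam: 13×3 + 9×3 + 17×2 + 15×3 + 17×4 = 213
Priya: 13×4 + 9×0 + 17×4 + 15×1 + 17×0 = 135
Vikram: 13×1 + 9×1 + 17×0 + 15×4 + 17×1 = 99
Grace: 13×2 + 9×4 + 17×3 + 15×2 + 17×3 = 194
Omar: 13×0 + 9×2 + 17×1 + 15×0 + 17×2 = 69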